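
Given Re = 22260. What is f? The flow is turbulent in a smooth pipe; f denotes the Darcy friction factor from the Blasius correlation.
Formula: f = \frac{0.316}{Re^{0.25}}
f = 0.316/22260^0.25 = 0.02587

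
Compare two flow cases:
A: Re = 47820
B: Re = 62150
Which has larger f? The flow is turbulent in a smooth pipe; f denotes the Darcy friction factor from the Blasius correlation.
f(A) = 0.02137, f(B) = 0.02001. Answer: A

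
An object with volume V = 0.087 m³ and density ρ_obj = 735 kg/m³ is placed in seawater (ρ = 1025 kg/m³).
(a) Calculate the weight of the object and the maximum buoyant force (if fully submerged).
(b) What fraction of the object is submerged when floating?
(a) W=rho_obj*g*V=735*9.81*0.087=627.3 N; F_B(max)=rho*g*V=1025*9.81*0.087=874.8 N
(b) Floating fraction=rho_obj/rho=735/1025=0.717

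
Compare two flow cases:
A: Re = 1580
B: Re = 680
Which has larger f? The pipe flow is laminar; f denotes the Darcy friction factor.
f(A) = 0.04051, f(B) = 0.09412. Answer: B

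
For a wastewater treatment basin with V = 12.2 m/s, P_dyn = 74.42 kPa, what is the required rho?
Formula: P_{dyn} = \frac{1}{2} \rho V^2
Substituting knowns: 74.42 = 0.5·rho·12.2²/1000
Solving for rho: rho = 2·(74.42·1000)/12.2² = 1000 kg/m³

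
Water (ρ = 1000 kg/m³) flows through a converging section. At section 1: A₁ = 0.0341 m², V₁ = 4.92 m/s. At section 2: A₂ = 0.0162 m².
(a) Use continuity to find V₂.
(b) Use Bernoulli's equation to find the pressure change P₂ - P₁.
(a) Continuity: A₁V₁=A₂V₂ -> V₂=A₁V₁/A₂=0.0341*4.92/0.0162=10.36 m/s
(b) Bernoulli: P₂-P₁=0.5*rho*(V₁^2-V₂^2)/1000=0.5*1000*(4.92^2-10.36^2)/1000=-41.56 kPa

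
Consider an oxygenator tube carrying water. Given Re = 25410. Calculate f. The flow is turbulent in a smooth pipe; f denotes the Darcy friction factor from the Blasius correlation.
Formula: f = \frac{0.316}{Re^{0.25}}
f = 0.316/25410^0.25 = 0.02503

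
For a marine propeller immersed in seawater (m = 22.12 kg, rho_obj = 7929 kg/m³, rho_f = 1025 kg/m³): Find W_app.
Formula: W_{app} = mg\left(1 - \frac{\rho_f}{\rho_{obj}}\right)
W_app = 22.12·9.81·(1 − 1025/7929) = 188.9 N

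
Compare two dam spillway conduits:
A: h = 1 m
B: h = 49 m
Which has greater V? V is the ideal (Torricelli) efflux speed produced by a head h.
V(A) = 4.429 m/s, V(B) = 31.01 m/s. Answer: B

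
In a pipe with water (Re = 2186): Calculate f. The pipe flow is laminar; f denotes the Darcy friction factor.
Formula: f = \frac{64}{Re}
f = 64/2186 = 0.02928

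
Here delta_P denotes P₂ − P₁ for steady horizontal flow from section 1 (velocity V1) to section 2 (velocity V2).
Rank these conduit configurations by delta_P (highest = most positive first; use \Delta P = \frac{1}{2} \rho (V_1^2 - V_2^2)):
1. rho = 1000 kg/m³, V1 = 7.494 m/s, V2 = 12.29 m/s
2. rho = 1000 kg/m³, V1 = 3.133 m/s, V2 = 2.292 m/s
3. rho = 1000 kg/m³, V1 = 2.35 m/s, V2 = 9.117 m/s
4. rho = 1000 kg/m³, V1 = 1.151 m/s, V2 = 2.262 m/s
Case 1: delta_P = -47.44 kPa
Case 2: delta_P = 2.281 kPa
Case 3: delta_P = -38.8 kPa
Case 4: delta_P = -1.896 kPa
Ranking (highest first): 2, 4, 3, 1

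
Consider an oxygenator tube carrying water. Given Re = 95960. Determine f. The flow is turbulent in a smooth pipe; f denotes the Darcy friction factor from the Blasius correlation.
Formula: f = \frac{0.316}{Re^{0.25}}
f = 0.316/95960^0.25 = 0.01795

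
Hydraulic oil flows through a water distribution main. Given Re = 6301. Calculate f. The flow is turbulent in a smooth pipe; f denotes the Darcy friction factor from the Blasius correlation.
Formula: f = \frac{0.316}{Re^{0.25}}
f = 0.316/6301^0.25 = 0.03547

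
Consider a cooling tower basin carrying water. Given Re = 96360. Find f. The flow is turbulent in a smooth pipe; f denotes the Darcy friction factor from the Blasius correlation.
Formula: f = \frac{0.316}{Re^{0.25}}
f = 0.316/96360^0.25 = 0.01794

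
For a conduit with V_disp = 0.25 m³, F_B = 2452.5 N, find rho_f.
Formula: F_B = \rho_f g V_{disp}
Substituting knowns: 2452.5 = rho_f·9.81·0.25
Solving for rho_f: rho_f = 2452.5/(9.81·0.25) = 1000 kg/m³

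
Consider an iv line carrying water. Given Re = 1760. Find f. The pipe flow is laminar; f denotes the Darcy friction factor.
Formula: f = \frac{64}{Re}
f = 64/1760 = 0.03636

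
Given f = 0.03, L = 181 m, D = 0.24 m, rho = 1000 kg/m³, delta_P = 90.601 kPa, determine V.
Formula: \Delta P = f \frac{L}{D} \frac{\rho V^2}{2}
Substituting knowns: 90.601 = 0.03·(181/0.24)·0.5·1000·V²/1000
Solving for V: V = √((90.601·1000)/(0.03·(181/0.24)·0.5·1000)) = 2.83 m/s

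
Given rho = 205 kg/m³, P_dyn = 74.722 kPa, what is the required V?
Formula: P_{dyn} = \frac{1}{2} \rho V^2
Substituting knowns: 74.722 = 0.5·205·V²/1000
Solving for V: V = √(2·(74.722·1000)/205) = 27 m/s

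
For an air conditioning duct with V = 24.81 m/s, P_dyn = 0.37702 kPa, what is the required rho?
Formula: P_{dyn} = \frac{1}{2} \rho V^2
Substituting knowns: 0.37702 = 0.5·rho·24.81²/1000
Solving for rho: rho = 2·(0.37702·1000)/24.81² = 1.225 kg/m³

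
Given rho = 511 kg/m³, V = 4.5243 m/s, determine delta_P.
Formula: V = \sqrt{\frac{2 \Delta P}{\rho}}
Substituting knowns: 4.5243 = √(2·(delta_P·1000)/511)
Solving for delta_P: delta_P = 4.5243²·511/2/1000 = 5.23 kPa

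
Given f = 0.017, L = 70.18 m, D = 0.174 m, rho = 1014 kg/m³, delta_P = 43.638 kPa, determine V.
Formula: \Delta P = f \frac{L}{D} \frac{\rho V^2}{2}
Substituting knowns: 43.638 = 0.017·(70.18/0.174)·0.5·1014·V²/1000
Solving for V: V = √((43.638·1000)/(0.017·(70.18/0.174)·0.5·1014)) = 3.543 m/s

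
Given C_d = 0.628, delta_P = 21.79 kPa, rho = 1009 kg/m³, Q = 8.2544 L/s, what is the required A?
Formula: Q = C_d A \sqrt{\frac{2 \Delta P}{\rho}}
Substituting knowns: 8.2544 = 0.628·A·√(2·(21.79·1000)/1009)·1000
Solving for A: A = (8.2544/1000)/(0.628·√(2·(21.79·1000)/1009)) = 0.002 m²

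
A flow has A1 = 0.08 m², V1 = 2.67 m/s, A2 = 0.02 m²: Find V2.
Formula: V_2 = \frac{A_1 V_1}{A_2}
V2 = 0.08·2.67/0.02 = 10.68 m/s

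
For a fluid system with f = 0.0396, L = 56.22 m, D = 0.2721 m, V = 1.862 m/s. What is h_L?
Formula: h_L = f \frac{L}{D} \frac{V^2}{2g}
h_L = 0.0396·(56.22/0.2721)·1.862²/(2·9.81) = 1.446 m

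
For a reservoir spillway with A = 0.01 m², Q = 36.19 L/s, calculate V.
Formula: Q = A V
Substituting knowns: 36.19 = 0.01·V·1000
Solving for V: V = (36.19/1000)/0.01 = 3.619 m/s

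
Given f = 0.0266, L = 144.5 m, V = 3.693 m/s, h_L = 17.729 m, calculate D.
Formula: h_L = f \frac{L}{D} \frac{V^2}{2g}
Substituting knowns: 17.729 = 0.0266·(144.5/D)·3.693²/(2·9.81)
Solving for D: D = 0.0266·144.5·3.693²/(2·9.81·17.729) = 0.1507 m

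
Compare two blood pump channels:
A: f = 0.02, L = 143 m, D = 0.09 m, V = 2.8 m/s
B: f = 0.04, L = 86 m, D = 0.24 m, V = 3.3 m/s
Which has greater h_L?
h_L(A) = 12.7 m, h_L(B) = 7.956 m. Answer: A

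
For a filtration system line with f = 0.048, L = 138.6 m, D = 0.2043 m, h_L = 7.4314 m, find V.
Formula: h_L = f \frac{L}{D} \frac{V^2}{2g}
Substituting knowns: 7.4314 = 0.048·(138.6/0.2043)·V²/(2·9.81)
Solving for V: V = √(7.4314·2·9.81/(0.048·(138.6/0.2043))) = 2.116 m/s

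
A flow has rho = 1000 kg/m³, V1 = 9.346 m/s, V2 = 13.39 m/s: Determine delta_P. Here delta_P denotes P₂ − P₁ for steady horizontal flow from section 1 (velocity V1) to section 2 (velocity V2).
Formula: \Delta P = \frac{1}{2} \rho (V_1^2 - V_2^2)
delta_P = 0.5·1000·(9.346² − 13.39²)/1000 = -45.97 kPa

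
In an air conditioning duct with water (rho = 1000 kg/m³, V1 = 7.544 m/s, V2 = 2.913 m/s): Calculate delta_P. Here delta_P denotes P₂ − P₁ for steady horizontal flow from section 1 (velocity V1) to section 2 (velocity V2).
Formula: \Delta P = \frac{1}{2} \rho (V_1^2 - V_2^2)
delta_P = 0.5·1000·(7.544² − 2.913²)/1000 = 24.21 kPa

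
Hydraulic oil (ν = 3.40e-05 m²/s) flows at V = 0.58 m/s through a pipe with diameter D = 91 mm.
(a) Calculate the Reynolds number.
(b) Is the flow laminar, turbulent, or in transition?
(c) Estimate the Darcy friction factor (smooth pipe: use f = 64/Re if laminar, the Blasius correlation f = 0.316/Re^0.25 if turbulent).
(a) Re = V·D/ν = 0.58·0.091/3.40e-05 = 1552.4
(b) Flow regime: laminar (Re < 2300)
(c) Friction factor: f = 64/Re = 64/1552.4 = 0.04123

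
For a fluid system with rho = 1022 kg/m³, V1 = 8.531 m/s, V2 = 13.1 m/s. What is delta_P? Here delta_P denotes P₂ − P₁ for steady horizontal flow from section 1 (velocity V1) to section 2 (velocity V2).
Formula: \Delta P = \frac{1}{2} \rho (V_1^2 - V_2^2)
delta_P = 0.5·1022·(8.531² − 13.1²)/1000 = -50.5 kPa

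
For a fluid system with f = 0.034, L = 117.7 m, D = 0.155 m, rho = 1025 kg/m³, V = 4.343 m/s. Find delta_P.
Formula: \Delta P = f \frac{L}{D} \frac{\rho V^2}{2}
delta_P = 0.034·(117.7/0.155)·0.5·1025·4.343²/1000 = 249.6 kPa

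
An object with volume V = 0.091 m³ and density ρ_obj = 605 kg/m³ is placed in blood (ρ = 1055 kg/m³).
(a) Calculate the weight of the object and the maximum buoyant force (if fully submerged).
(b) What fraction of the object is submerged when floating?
(a) W=rho_obj*g*V=605*9.81*0.091=540.1 N; F_B(max)=rho*g*V=1055*9.81*0.091=941.8 N
(b) Floating fraction=rho_obj/rho=605/1055=0.573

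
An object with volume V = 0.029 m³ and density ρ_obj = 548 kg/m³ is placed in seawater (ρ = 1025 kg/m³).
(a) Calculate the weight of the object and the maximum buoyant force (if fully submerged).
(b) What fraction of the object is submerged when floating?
(a) W=rho_obj*g*V=548*9.81*0.029=155.9 N; F_B(max)=rho*g*V=1025*9.81*0.029=291.6 N
(b) Floating fraction=rho_obj/rho=548/1025=0.535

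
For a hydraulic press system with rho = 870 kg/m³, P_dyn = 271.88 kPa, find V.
Formula: P_{dyn} = \frac{1}{2} \rho V^2
Substituting knowns: 271.88 = 0.5·870·V²/1000
Solving for V: V = √(2·(271.88·1000)/870) = 25 m/s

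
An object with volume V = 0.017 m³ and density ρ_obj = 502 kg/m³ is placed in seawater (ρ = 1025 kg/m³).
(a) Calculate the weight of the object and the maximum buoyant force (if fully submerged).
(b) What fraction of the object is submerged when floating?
(a) W=rho_obj*g*V=502*9.81*0.017=83.7 N; F_B(max)=rho*g*V=1025*9.81*0.017=170.9 N
(b) Floating fraction=rho_obj/rho=502/1025=0.490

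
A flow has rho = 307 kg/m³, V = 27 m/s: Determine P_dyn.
Formula: P_{dyn} = \frac{1}{2} \rho V^2
P_dyn = 0.5·307·27²/1000 = 111.9 kPa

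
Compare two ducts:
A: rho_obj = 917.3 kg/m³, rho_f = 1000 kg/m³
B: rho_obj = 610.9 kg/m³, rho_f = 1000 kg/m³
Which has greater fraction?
fraction(A) = 0.9173, fraction(B) = 0.6109. Answer: A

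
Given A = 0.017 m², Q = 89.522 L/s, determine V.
Formula: Q = A V
Substituting knowns: 89.522 = 0.017·V·1000
Solving for V: V = (89.522/1000)/0.017 = 5.266 m/s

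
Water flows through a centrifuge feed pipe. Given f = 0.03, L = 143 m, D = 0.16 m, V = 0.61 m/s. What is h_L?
Formula: h_L = f \frac{L}{D} \frac{V^2}{2g}
h_L = 0.03·(143/0.16)·0.61²/(2·9.81) = 0.5085 m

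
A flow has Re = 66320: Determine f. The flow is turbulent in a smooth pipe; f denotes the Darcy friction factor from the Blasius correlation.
Formula: f = \frac{0.316}{Re^{0.25}}
f = 0.316/66320^0.25 = 0.01969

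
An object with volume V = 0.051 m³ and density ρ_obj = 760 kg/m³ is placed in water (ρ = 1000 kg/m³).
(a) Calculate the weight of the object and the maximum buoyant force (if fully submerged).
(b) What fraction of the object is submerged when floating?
(a) W=rho_obj*g*V=760*9.81*0.051=380.2 N; F_B(max)=rho*g*V=1000*9.81*0.051=500.3 N
(b) Floating fraction=rho_obj/rho=760/1000=0.760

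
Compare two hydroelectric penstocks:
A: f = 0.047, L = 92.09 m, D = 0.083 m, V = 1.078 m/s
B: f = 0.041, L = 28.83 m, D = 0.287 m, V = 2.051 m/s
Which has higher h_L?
h_L(A) = 3.089 m, h_L(B) = 0.883 m. Answer: A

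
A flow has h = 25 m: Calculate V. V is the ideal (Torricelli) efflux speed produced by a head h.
Formula: V = \sqrt{2 g h}
V = √(2·9.81·25) = 22.15 m/s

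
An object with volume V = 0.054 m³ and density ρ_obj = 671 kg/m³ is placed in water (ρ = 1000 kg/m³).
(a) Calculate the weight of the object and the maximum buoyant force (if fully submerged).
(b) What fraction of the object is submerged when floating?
(a) W=rho_obj*g*V=671*9.81*0.054=355.5 N; F_B(max)=rho*g*V=1000*9.81*0.054=529.7 N
(b) Floating fraction=rho_obj/rho=671/1000=0.671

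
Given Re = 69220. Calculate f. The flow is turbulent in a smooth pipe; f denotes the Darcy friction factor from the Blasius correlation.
Formula: f = \frac{0.316}{Re^{0.25}}
f = 0.316/69220^0.25 = 0.01948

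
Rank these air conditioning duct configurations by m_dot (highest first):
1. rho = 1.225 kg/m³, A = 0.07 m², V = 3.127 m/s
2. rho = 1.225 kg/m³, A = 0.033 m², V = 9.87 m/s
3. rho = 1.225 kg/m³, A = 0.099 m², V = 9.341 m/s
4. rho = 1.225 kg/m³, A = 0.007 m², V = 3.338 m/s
Case 1: m_dot = 0.2681 kg/s
Case 2: m_dot = 0.399 kg/s
Case 3: m_dot = 1.133 kg/s
Case 4: m_dot = 0.02862 kg/s
Ranking (highest first): 3, 2, 1, 4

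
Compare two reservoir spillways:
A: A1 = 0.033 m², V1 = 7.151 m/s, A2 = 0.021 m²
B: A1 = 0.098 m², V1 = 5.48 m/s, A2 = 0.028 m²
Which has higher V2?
V2(A) = 11.24 m/s, V2(B) = 19.18 m/s. Answer: B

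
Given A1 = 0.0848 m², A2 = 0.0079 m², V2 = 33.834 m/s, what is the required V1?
Formula: V_2 = \frac{A_1 V_1}{A_2}
Substituting knowns: 33.834 = 0.0848·V1/0.0079
Solving for V1: V1 = 33.834·0.0079/0.0848 = 3.152 m/s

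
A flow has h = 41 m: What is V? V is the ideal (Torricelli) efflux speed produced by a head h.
Formula: V = \sqrt{2 g h}
V = √(2·9.81·41) = 28.36 m/s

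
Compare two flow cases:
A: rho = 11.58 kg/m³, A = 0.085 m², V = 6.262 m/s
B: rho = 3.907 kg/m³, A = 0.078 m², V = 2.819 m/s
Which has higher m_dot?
m_dot(A) = 6.164 kg/s, m_dot(B) = 0.8591 kg/s. Answer: A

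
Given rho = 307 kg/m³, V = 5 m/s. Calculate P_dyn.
Formula: P_{dyn} = \frac{1}{2} \rho V^2
P_dyn = 0.5·307·5²/1000 = 3.837 kPa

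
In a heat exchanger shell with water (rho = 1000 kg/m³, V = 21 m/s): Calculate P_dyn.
Formula: P_{dyn} = \frac{1}{2} \rho V^2
P_dyn = 0.5·1000·21²/1000 = 220.5 kPa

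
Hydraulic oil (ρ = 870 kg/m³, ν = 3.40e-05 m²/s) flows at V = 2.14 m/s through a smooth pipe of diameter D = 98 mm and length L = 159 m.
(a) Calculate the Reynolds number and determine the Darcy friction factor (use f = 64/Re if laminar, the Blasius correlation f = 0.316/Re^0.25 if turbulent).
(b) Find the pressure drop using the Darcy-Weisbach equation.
(a) Re = V·D/ν = 2.14·0.098/3.40e-05 = 6168.2 → turbulent (Re > 4000); f = 0.316/Re^0.25 = 0.316/6168.2^0.25 = 0.035657
(b) Darcy-Weisbach: ΔP = f·(L/D)·½ρV²/1000 = 0.035657·(159/0.098)·½·870·2.14²/1000 = 115.2 kPa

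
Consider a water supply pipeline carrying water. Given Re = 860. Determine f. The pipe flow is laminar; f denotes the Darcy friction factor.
Formula: f = \frac{64}{Re}
f = 64/860 = 0.07442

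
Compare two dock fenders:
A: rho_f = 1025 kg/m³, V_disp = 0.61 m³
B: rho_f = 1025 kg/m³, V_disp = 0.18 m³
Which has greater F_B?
F_B(A) = 6134 N, F_B(B) = 1810 N. Answer: A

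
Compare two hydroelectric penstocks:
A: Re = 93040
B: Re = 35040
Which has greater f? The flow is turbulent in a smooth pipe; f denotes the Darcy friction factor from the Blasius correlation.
f(A) = 0.01809, f(B) = 0.0231. Answer: B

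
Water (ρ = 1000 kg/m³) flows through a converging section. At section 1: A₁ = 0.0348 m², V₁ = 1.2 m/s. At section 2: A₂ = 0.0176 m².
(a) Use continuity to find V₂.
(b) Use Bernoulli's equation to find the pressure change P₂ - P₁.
(a) Continuity: A₁V₁=A₂V₂ -> V₂=A₁V₁/A₂=0.0348*1.2/0.0176=2.37 m/s
(b) Bernoulli: P₂-P₁=0.5*rho*(V₁^2-V₂^2)/1000=0.5*1000*(1.2^2-2.37^2)/1000=-2.088 kPa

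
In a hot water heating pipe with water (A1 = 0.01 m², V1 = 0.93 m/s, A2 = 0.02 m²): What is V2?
Formula: V_2 = \frac{A_1 V_1}{A_2}
V2 = 0.01·0.93/0.02 = 0.465 m/s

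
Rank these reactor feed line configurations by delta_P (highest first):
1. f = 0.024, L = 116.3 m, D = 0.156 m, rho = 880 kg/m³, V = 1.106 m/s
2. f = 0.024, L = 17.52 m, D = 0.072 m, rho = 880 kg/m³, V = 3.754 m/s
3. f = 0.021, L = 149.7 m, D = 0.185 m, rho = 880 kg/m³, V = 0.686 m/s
Case 1: delta_P = 9.63 kPa
Case 2: delta_P = 36.21 kPa
Case 3: delta_P = 3.519 kPa
Ranking (highest first): 2, 1, 3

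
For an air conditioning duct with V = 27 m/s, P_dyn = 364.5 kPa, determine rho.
Formula: P_{dyn} = \frac{1}{2} \rho V^2
Substituting knowns: 364.5 = 0.5·rho·27²/1000
Solving for rho: rho = 2·(364.5·1000)/27² = 1000 kg/m³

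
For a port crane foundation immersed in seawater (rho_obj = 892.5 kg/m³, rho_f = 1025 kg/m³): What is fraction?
Formula: f_{sub} = \frac{\rho_{obj}}{\rho_f}
fraction = 892.5/1025 = 0.8707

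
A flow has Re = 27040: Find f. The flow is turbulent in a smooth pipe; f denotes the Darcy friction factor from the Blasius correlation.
Formula: f = \frac{0.316}{Re^{0.25}}
f = 0.316/27040^0.25 = 0.02464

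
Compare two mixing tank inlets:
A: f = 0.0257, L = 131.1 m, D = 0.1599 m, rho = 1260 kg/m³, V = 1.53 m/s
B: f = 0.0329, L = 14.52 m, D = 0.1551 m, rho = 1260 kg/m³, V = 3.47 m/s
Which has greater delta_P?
delta_P(A) = 31.07 kPa, delta_P(B) = 23.36 kPa. Answer: A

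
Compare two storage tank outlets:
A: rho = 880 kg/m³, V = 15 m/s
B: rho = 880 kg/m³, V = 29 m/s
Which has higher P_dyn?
P_dyn(A) = 99 kPa, P_dyn(B) = 370 kPa. Answer: B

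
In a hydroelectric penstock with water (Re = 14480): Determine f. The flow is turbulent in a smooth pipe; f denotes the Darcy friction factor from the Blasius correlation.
Formula: f = \frac{0.316}{Re^{0.25}}
f = 0.316/14480^0.25 = 0.02881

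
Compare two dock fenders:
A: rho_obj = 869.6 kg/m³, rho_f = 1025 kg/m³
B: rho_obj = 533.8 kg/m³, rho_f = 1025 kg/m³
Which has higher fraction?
fraction(A) = 0.8484, fraction(B) = 0.5208. Answer: A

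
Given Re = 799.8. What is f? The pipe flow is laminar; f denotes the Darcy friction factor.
Formula: f = \frac{64}{Re}
f = 64/799.8 = 0.08002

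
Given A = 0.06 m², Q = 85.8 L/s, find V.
Formula: Q = A V
Substituting knowns: 85.8 = 0.06·V·1000
Solving for V: V = (85.8/1000)/0.06 = 1.43 m/s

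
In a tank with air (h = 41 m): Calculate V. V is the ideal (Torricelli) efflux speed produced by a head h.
Formula: V = \sqrt{2 g h}
V = √(2·9.81·41) = 28.36 m/s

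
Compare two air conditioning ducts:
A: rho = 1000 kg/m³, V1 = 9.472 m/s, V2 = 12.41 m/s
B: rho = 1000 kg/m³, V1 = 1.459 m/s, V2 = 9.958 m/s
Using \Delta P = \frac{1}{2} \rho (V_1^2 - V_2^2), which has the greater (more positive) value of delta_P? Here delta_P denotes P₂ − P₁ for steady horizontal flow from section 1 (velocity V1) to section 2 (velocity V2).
delta_P(A) = -32.14 kPa, delta_P(B) = -48.52 kPa. Answer: A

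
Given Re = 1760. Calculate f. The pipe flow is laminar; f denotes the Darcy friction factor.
Formula: f = \frac{64}{Re}
f = 64/1760 = 0.03636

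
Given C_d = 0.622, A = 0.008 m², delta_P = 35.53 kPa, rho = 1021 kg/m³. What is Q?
Formula: Q = C_d A \sqrt{\frac{2 \Delta P}{\rho}}
Q = 0.622·0.008·√(2·(35.53·1000)/1021)·1000 = 41.51 L/s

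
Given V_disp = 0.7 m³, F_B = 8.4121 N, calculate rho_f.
Formula: F_B = \rho_f g V_{disp}
Substituting knowns: 8.4121 = rho_f·9.81·0.7
Solving for rho_f: rho_f = 8.4121/(9.81·0.7) = 1.225 kg/m³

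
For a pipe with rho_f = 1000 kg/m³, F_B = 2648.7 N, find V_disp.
Formula: F_B = \rho_f g V_{disp}
Substituting knowns: 2648.7 = 1000·9.81·V_disp
Solving for V_disp: V_disp = 2648.7/(1000·9.81) = 0.27 m³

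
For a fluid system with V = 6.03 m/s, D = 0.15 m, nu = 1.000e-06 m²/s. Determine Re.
Formula: Re = \frac{V D}{\nu}
Re = 6.03·0.15/1.000e-06 = 904500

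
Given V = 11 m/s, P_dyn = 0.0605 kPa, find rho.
Formula: P_{dyn} = \frac{1}{2} \rho V^2
Substituting knowns: 0.0605 = 0.5·rho·11²/1000
Solving for rho: rho = 2·(0.0605·1000)/11² = 1 kg/m³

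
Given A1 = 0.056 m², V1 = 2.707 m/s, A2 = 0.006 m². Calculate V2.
Formula: V_2 = \frac{A_1 V_1}{A_2}
V2 = 0.056·2.707/0.006 = 25.27 m/s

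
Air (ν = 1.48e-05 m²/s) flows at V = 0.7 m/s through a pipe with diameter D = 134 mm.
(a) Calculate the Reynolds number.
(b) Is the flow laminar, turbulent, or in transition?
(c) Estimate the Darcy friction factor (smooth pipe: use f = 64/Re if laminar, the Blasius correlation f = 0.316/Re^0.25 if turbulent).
(a) Re = V·D/ν = 0.7·0.134/1.48e-05 = 6337.8
(b) Flow regime: turbulent (Re > 4000)
(c) Friction factor: f = 0.316/Re^0.25 = 0.316/6337.8^0.25 = 0.03542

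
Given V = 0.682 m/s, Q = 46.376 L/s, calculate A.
Formula: Q = A V
Substituting knowns: 46.376 = A·0.682·1000
Solving for A: A = (46.376/1000)/0.682 = 0.068 m²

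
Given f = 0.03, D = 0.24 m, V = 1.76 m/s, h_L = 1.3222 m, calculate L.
Formula: h_L = f \frac{L}{D} \frac{V^2}{2g}
Substituting knowns: 1.3222 = 0.03·(L/0.24)·1.76²/(2·9.81)
Solving for L: L = 1.3222·2·9.81·0.24/(0.03·1.76²) = 67 m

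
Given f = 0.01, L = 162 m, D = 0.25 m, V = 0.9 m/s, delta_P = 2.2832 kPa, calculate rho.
Formula: \Delta P = f \frac{L}{D} \frac{\rho V^2}{2}
Substituting knowns: 2.2832 = 0.01·(162/0.25)·0.5·rho·0.9²/1000
Solving for rho: rho = (2.2832·1000)/(0.01·(162/0.25)·0.5·0.9²) = 870 kg/m³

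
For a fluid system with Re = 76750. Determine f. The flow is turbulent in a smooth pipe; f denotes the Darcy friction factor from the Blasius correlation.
Formula: f = \frac{0.316}{Re^{0.25}}
f = 0.316/76750^0.25 = 0.01899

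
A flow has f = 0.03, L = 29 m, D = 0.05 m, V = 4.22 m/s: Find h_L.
Formula: h_L = f \frac{L}{D} \frac{V^2}{2g}
h_L = 0.03·(29/0.05)·4.22²/(2·9.81) = 15.79 m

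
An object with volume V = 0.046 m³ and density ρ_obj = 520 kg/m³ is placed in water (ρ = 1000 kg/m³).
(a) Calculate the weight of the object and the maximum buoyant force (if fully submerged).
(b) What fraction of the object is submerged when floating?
(a) W=rho_obj*g*V=520*9.81*0.046=234.7 N; F_B(max)=rho*g*V=1000*9.81*0.046=451.3 N
(b) Floating fraction=rho_obj/rho=520/1000=0.520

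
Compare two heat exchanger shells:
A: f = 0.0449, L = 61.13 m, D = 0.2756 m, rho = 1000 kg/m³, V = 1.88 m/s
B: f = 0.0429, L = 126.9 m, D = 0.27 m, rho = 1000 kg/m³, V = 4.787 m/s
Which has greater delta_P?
delta_P(A) = 17.6 kPa, delta_P(B) = 231 kPa. Answer: B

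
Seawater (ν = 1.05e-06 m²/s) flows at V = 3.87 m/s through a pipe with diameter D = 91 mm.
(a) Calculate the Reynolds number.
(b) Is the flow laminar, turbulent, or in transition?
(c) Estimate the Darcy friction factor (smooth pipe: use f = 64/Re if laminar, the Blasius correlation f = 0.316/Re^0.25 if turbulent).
(a) Re = V·D/ν = 3.87·0.091/1.05e-06 = 335400
(b) Flow regime: turbulent (Re > 4000)
(c) Friction factor: f = 0.316/Re^0.25 = 0.316/335400^0.25 = 0.01313 (Blasius is strictly valid for Re ≲ 1e5; used here as the smooth-pipe estimate the problem specifies)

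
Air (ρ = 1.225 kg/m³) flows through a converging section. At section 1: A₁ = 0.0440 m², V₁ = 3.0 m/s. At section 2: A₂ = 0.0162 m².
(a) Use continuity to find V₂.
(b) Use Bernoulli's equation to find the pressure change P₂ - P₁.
(a) Continuity: A₁V₁=A₂V₂ -> V₂=A₁V₁/A₂=0.0440*3.0/0.0162=8.15 m/s
(b) Bernoulli: P₂-P₁=0.5*rho*(V₁^2-V₂^2)/1000=0.5*1.225*(3.0^2-8.15^2)/1000=-0.03517 kPa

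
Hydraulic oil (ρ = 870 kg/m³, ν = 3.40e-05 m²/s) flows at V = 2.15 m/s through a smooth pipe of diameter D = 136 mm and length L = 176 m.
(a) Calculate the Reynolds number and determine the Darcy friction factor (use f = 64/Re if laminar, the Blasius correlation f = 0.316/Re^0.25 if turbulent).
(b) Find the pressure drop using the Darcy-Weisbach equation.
(a) Re = V·D/ν = 2.15·0.136/3.40e-05 = 8600 → turbulent (Re > 4000); f = 0.316/Re^0.25 = 0.316/8600^0.25 = 0.032814
(b) Darcy-Weisbach: ΔP = f·(L/D)·½ρV²/1000 = 0.032814·(176/0.136)·½·870·2.15²/1000 = 85.39 kPa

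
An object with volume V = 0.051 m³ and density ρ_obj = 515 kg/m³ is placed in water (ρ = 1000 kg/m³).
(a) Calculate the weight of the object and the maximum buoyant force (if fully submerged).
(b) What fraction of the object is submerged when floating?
(a) W=rho_obj*g*V=515*9.81*0.051=257.7 N; F_B(max)=rho*g*V=1000*9.81*0.051=500.3 N
(b) Floating fraction=rho_obj/rho=515/1000=0.515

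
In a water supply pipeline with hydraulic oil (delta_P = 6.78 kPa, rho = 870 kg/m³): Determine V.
Formula: V = \sqrt{\frac{2 \Delta P}{\rho}}
V = √(2·(6.78·1000)/870) = 3.948 m/s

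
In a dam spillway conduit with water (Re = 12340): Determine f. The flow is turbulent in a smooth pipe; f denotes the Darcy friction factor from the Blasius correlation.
Formula: f = \frac{0.316}{Re^{0.25}}
f = 0.316/12340^0.25 = 0.02998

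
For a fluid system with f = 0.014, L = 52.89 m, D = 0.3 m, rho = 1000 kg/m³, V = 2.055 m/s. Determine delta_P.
Formula: \Delta P = f \frac{L}{D} \frac{\rho V^2}{2}
delta_P = 0.014·(52.89/0.3)·0.5·1000·2.055²/1000 = 5.212 kPa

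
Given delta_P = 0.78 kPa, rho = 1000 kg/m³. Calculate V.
Formula: V = \sqrt{\frac{2 \Delta P}{\rho}}
V = √(2·(0.78·1000)/1000) = 1.249 m/s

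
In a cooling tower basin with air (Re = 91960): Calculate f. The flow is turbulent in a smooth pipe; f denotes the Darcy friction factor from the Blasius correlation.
Formula: f = \frac{0.316}{Re^{0.25}}
f = 0.316/91960^0.25 = 0.01815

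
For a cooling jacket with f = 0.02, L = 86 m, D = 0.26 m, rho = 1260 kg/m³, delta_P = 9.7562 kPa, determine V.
Formula: \Delta P = f \frac{L}{D} \frac{\rho V^2}{2}
Substituting knowns: 9.7562 = 0.02·(86/0.26)·0.5·1260·V²/1000
Solving for V: V = √((9.7562·1000)/(0.02·(86/0.26)·0.5·1260)) = 1.53 m/s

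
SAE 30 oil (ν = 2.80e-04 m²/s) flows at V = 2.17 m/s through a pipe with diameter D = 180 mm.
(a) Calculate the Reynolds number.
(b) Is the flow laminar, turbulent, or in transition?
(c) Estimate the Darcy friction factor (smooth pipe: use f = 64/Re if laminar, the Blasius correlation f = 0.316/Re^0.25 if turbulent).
(a) Re = V·D/ν = 2.17·0.18/2.80e-04 = 1395
(b) Flow regime: laminar (Re < 2300)
(c) Friction factor: f = 64/Re = 64/1395 = 0.04588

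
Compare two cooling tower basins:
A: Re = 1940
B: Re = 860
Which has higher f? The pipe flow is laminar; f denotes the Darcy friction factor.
f(A) = 0.03299, f(B) = 0.07442. Answer: B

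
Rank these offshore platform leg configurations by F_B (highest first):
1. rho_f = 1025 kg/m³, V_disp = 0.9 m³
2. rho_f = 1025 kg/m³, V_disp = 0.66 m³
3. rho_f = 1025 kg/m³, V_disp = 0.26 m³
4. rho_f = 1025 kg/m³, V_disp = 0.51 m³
Case 1: F_B = 9050 N
Case 2: F_B = 6636 N
Case 3: F_B = 2614 N
Case 4: F_B = 5128 N
Ranking (highest first): 1, 2, 4, 3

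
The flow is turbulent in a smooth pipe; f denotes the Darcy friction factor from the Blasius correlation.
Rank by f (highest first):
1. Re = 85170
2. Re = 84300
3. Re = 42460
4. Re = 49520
Case 1: f = 0.0185
Case 2: f = 0.01855
Case 3: f = 0.02201
Case 4: f = 0.02118
Ranking (highest first): 3, 4, 2, 1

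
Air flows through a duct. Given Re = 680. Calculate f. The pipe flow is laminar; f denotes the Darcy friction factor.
Formula: f = \frac{64}{Re}
f = 64/680 = 0.09412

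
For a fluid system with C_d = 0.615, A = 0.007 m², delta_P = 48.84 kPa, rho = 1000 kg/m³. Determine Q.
Formula: Q = C_d A \sqrt{\frac{2 \Delta P}{\rho}}
Q = 0.615·0.007·√(2·(48.84·1000)/1000)·1000 = 42.55 L/s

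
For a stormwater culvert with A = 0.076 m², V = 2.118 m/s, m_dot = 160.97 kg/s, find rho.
Formula: \dot{m} = \rho A V
Substituting knowns: 160.97 = rho·0.076·2.118
Solving for rho: rho = 160.97/(0.076·2.118) = 1000 kg/m³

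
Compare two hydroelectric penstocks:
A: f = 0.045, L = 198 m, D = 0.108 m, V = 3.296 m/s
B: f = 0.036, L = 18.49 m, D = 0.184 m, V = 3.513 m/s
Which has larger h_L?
h_L(A) = 45.68 m, h_L(B) = 2.276 m. Answer: A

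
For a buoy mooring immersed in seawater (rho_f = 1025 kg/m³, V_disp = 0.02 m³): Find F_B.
Formula: F_B = \rho_f g V_{disp}
F_B = 1025·9.81·0.02 = 201.1 N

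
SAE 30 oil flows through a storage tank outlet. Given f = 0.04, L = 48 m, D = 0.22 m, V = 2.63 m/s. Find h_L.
Formula: h_L = f \frac{L}{D} \frac{V^2}{2g}
h_L = 0.04·(48/0.22)·2.63²/(2·9.81) = 3.077 m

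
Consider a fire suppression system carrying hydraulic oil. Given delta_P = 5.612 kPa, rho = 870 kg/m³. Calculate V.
Formula: V = \sqrt{\frac{2 \Delta P}{\rho}}
V = √(2·(5.612·1000)/870) = 3.592 m/s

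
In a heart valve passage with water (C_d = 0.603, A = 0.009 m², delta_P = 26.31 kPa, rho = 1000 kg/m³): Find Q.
Formula: Q = C_d A \sqrt{\frac{2 \Delta P}{\rho}}
Q = 0.603·0.009·√(2·(26.31·1000)/1000)·1000 = 39.37 L/s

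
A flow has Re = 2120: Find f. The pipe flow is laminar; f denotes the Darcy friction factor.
Formula: f = \frac{64}{Re}
f = 64/2120 = 0.03019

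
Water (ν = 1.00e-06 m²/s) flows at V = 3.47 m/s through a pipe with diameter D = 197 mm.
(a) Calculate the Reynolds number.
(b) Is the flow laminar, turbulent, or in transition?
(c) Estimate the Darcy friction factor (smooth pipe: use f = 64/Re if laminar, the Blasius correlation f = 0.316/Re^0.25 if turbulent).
(a) Re = V·D/ν = 3.47·0.197/1.00e-06 = 683590
(b) Flow regime: turbulent (Re > 4000)
(c) Friction factor: f = 0.316/Re^0.25 = 0.316/683590^0.25 = 0.01099 (Blasius is strictly valid for Re ≲ 1e5; used here as the smooth-pipe estimate the problem specifies)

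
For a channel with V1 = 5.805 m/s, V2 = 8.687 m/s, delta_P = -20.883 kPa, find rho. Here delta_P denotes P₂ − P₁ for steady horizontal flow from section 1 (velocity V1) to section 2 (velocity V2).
Formula: \Delta P = \frac{1}{2} \rho (V_1^2 - V_2^2)
Substituting knowns: -20.883 = 0.5·rho·(5.805² − 8.687²)/1000
Solving for rho: rho = 2·(-20.883·1000)/(5.805² − 8.687²) = 1000 kg/m³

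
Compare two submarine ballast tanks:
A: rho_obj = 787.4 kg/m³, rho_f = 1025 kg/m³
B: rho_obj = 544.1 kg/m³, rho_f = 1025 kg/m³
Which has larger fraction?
fraction(A) = 0.7682, fraction(B) = 0.5308. Answer: A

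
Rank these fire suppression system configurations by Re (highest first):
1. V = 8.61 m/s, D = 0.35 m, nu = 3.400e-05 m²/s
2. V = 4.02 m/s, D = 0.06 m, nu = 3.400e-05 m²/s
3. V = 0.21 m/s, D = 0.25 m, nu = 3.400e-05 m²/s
Case 1: Re = 88632
Case 2: Re = 7094
Case 3: Re = 1544
Ranking (highest first): 1, 2, 3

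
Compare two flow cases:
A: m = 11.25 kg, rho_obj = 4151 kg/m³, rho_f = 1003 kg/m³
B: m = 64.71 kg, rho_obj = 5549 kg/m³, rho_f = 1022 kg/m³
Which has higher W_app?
W_app(A) = 83.7 N, W_app(B) = 517.9 N. Answer: B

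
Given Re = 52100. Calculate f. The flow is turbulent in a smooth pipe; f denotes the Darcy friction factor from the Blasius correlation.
Formula: f = \frac{0.316}{Re^{0.25}}
f = 0.316/52100^0.25 = 0.02092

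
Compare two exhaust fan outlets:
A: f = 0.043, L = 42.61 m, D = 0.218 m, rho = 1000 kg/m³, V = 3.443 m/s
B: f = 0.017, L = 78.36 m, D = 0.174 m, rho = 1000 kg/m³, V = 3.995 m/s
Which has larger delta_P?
delta_P(A) = 49.82 kPa, delta_P(B) = 61.09 kPa. Answer: B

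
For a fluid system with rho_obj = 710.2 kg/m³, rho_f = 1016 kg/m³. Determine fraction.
Formula: f_{sub} = \frac{\rho_{obj}}{\rho_f}
fraction = 710.2/1016 = 0.699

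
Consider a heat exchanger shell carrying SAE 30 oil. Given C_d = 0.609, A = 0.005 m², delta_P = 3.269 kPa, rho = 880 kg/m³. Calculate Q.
Formula: Q = C_d A \sqrt{\frac{2 \Delta P}{\rho}}
Q = 0.609·0.005·√(2·(3.269·1000)/880)·1000 = 8.3 L/s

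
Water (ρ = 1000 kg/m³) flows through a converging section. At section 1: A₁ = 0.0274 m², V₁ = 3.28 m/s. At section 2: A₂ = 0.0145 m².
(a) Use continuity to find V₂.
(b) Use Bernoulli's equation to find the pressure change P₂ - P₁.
(a) Continuity: A₁V₁=A₂V₂ -> V₂=A₁V₁/A₂=0.0274*3.28/0.0145=6.20 m/s
(b) Bernoulli: P₂-P₁=0.5*rho*(V₁^2-V₂^2)/1000=0.5*1000*(3.28^2-6.20^2)/1000=-13.84 kPa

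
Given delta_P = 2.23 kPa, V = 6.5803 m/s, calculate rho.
Formula: V = \sqrt{\frac{2 \Delta P}{\rho}}
Substituting knowns: 6.5803 = √(2·(2.23·1000)/rho)
Solving for rho: rho = 2·(2.23·1000)/6.5803² = 103 kg/m³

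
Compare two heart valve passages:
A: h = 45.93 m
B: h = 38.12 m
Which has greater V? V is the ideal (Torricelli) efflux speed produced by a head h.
V(A) = 30.02 m/s, V(B) = 27.35 m/s. Answer: A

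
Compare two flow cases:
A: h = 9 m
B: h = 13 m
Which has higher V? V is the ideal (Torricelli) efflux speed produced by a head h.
V(A) = 13.29 m/s, V(B) = 15.97 m/s. Answer: B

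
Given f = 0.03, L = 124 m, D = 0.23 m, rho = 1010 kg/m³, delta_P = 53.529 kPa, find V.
Formula: \Delta P = f \frac{L}{D} \frac{\rho V^2}{2}
Substituting knowns: 53.529 = 0.03·(124/0.23)·0.5·1010·V²/1000
Solving for V: V = √((53.529·1000)/(0.03·(124/0.23)·0.5·1010)) = 2.56 m/s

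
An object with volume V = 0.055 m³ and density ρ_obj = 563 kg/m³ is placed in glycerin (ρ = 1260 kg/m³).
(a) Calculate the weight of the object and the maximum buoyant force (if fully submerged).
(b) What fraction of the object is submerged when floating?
(a) W=rho_obj*g*V=563*9.81*0.055=303.8 N; F_B(max)=rho*g*V=1260*9.81*0.055=679.8 N
(b) Floating fraction=rho_obj/rho=563/1260=0.447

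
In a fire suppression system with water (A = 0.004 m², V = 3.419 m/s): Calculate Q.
Formula: Q = A V
Q = 0.004·3.419·1000 = 13.68 L/s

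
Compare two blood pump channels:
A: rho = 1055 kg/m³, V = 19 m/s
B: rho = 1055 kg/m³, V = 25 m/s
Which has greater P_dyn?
P_dyn(A) = 190.4 kPa, P_dyn(B) = 329.7 kPa. Answer: B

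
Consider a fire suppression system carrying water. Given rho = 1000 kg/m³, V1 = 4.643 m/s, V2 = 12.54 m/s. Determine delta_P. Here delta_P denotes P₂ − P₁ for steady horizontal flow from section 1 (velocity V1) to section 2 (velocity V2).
Formula: \Delta P = \frac{1}{2} \rho (V_1^2 - V_2^2)
delta_P = 0.5·1000·(4.643² − 12.54²)/1000 = -67.85 kPa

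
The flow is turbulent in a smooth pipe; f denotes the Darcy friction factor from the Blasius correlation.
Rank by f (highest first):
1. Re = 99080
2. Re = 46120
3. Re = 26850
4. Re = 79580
Case 1: f = 0.01781
Case 2: f = 0.02156
Case 3: f = 0.02469
Case 4: f = 0.01881
Ranking (highest first): 3, 2, 4, 1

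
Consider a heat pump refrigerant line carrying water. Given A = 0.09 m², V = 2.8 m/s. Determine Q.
Formula: Q = A V
Q = 0.09·2.8·1000 = 252 L/s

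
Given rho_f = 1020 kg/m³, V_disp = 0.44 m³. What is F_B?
Formula: F_B = \rho_f g V_{disp}
F_B = 1020·9.81·0.44 = 4403 N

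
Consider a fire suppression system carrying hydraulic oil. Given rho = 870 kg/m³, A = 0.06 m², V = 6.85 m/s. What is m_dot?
Formula: \dot{m} = \rho A V
m_dot = 870·0.06·6.85 = 357.6 kg/s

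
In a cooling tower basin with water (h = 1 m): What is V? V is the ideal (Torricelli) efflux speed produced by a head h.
Formula: V = \sqrt{2 g h}
V = √(2·9.81·1) = 4.429 m/s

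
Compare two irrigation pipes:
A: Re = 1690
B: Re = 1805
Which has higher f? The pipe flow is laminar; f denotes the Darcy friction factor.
f(A) = 0.03787, f(B) = 0.03546. Answer: A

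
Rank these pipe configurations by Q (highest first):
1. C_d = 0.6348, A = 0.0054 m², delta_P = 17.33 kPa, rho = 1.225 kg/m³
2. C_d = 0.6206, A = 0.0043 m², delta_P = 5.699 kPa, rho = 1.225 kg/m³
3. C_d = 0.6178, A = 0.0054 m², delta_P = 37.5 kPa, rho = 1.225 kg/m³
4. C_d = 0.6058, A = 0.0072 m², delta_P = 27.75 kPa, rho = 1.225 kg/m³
Case 1: Q = 576.6 L/s
Case 2: Q = 257.4 L/s
Case 3: Q = 825.5 L/s
Case 4: Q = 928.4 L/s
Ranking (highest first): 4, 3, 1, 2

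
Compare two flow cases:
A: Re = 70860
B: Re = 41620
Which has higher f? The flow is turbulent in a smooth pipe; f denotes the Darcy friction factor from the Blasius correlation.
f(A) = 0.01937, f(B) = 0.02212. Answer: B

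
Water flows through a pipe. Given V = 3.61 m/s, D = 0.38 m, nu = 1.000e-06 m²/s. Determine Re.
Formula: Re = \frac{V D}{\nu}
Re = 3.61·0.38/1.000e-06 = 1.372e+06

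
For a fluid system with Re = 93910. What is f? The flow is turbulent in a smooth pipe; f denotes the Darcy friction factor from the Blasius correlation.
Formula: f = \frac{0.316}{Re^{0.25}}
f = 0.316/93910^0.25 = 0.01805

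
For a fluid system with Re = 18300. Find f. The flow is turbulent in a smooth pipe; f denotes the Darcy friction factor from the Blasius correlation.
Formula: f = \frac{0.316}{Re^{0.25}}
f = 0.316/18300^0.25 = 0.02717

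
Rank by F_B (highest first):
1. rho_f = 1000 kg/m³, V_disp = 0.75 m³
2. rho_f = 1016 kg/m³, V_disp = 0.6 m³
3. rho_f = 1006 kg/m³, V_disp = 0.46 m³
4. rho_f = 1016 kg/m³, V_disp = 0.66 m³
Case 1: F_B = 7358 N
Case 2: F_B = 5980 N
Case 3: F_B = 4540 N
Case 4: F_B = 6578 N
Ranking (highest first): 1, 4, 2, 3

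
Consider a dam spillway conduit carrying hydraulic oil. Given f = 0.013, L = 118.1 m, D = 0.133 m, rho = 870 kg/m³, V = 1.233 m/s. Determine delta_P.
Formula: \Delta P = f \frac{L}{D} \frac{\rho V^2}{2}
delta_P = 0.013·(118.1/0.133)·0.5·870·1.233²/1000 = 7.634 kPa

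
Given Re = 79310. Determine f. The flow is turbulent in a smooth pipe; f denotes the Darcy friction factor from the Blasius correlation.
Formula: f = \frac{0.316}{Re^{0.25}}
f = 0.316/79310^0.25 = 0.01883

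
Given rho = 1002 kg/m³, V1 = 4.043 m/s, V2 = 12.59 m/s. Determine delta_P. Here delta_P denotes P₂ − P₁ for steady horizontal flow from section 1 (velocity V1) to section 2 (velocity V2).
Formula: \Delta P = \frac{1}{2} \rho (V_1^2 - V_2^2)
delta_P = 0.5·1002·(4.043² − 12.59²)/1000 = -71.22 kPa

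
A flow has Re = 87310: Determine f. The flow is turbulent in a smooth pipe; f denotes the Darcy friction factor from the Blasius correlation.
Formula: f = \frac{0.316}{Re^{0.25}}
f = 0.316/87310^0.25 = 0.01838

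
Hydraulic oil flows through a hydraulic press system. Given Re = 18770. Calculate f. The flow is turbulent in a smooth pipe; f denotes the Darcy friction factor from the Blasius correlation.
Formula: f = \frac{0.316}{Re^{0.25}}
f = 0.316/18770^0.25 = 0.027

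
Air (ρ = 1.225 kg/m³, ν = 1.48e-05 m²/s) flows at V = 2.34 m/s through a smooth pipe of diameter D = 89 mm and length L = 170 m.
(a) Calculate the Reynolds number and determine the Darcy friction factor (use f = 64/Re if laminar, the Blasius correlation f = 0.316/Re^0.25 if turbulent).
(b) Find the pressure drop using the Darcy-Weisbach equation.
(a) Re = V·D/ν = 2.34·0.089/1.48e-05 = 14072 → turbulent (Re > 4000); f = 0.316/Re^0.25 = 0.316/14072^0.25 = 0.029013
(b) Darcy-Weisbach: ΔP = f·(L/D)·½ρV²/1000 = 0.029013·(170/0.089)·½·1.225·2.34²/1000 = 0.1859 kPa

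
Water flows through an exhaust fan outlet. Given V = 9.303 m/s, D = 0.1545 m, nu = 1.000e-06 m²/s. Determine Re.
Formula: Re = \frac{V D}{\nu}
Re = 9.303·0.1545/1.000e-06 = 1.437e+06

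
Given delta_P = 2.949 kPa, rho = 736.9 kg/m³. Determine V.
Formula: V = \sqrt{\frac{2 \Delta P}{\rho}}
V = √(2·(2.949·1000)/736.9) = 2.829 m/s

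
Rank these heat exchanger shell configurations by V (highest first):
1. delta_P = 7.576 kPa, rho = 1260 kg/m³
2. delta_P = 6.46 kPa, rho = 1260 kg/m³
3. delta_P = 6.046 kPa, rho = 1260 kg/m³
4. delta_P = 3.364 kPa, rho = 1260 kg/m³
Case 1: V = 3.468 m/s
Case 2: V = 3.202 m/s
Case 3: V = 3.098 m/s
Case 4: V = 2.311 m/s
Ranking (highest first): 1, 2, 3, 4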